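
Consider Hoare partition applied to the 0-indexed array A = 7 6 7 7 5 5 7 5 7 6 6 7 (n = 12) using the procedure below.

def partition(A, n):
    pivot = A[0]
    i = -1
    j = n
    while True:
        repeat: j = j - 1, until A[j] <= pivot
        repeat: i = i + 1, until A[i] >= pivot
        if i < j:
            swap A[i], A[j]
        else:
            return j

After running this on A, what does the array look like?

7 6 6 6 5 5 7 5 7 7 7 7

pivot = A[0] = 7; i = -1, j = 12
j→11 (A[11]=7≤7), i→0 (A[0]=7≥7); i<j, swap → 7 6 7 7 5 5 7 5 7 6 6 7
j→10 (A[10]=6≤7), i→2 (A[2]=7≥7); i<j, swap → 7 6 6 7 5 5 7 5 7 6 7 7
j→9 (A[9]=6≤7), i→3 (A[3]=7≥7); i<j, swap → 7 6 6 6 5 5 7 5 7 7 7 7
j→8 (A[8]=7≤7), i→6 (A[6]=7≥7); i<j, swap → 7 6 6 6 5 5 7 5 7 7 7 7
j→7, i→8; i≥j, return j=7. A = 7 6 6 6 5 5 7 5 7 7 7 7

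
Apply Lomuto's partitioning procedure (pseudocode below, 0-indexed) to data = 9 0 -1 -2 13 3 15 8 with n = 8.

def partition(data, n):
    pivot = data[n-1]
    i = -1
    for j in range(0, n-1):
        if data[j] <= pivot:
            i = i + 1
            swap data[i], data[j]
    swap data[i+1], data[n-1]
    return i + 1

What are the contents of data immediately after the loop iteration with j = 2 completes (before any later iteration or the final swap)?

0 -1 9 -2 13 3 15 8

pivot=8, i=-1
j=0: 9>8, skip
j=1: 0≤8, i=0, swap(0,1) ⇒ 0 9 -1 -2 13 3 15 8
j=2: -1≤8, i=1, swap(1,2) ⇒ 0 -1 9 -2 13 3 15 8
(after j=2) data = 0 -1 9 -2 13 3 15 8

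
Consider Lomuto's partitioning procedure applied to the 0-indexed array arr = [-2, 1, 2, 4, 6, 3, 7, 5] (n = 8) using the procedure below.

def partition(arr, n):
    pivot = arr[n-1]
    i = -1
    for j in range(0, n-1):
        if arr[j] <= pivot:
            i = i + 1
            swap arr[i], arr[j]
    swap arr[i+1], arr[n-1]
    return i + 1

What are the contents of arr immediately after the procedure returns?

pivot = arr[7] = 5; i = -1
j=0: arr[0]=-2 ≤ 5 → i=0, swap arr[0],arr[0] (no change) → [-2, 1, 2, 4, 6, 3, 7, 5]
j=1: arr[1]=1 ≤ 5 → i=1, swap arr[1],arr[1] (no change) → [-2, 1, 2, 4, 6, 3, 7, 5]
j=2: arr[2]=2 ≤ 5 → i=2, swap arr[2],arr[2] (no change) → [-2, 1, 2, 4, 6, 3, 7, 5]
j=3: arr[3]=4 ≤ 5 → i=3, swap arr[3],arr[3] (no change) → [-2, 1, 2, 4, 6, 3, 7, 5]
j=4: arr[4]=6 > 5 → no swap
j=5: arr[5]=3 ≤ 5 → i=4, swap arr[4],arr[5] → [-2, 1, 2, 4, 3, 6, 7, 5]
j=6: arr[6]=7 > 5 → no swap
final swap arr[5],arr[7] → [-2, 1, 2, 4, 3, 5, 7, 6]; return 5

[-2, 1, 2, 4, 3, 5, 7, 6]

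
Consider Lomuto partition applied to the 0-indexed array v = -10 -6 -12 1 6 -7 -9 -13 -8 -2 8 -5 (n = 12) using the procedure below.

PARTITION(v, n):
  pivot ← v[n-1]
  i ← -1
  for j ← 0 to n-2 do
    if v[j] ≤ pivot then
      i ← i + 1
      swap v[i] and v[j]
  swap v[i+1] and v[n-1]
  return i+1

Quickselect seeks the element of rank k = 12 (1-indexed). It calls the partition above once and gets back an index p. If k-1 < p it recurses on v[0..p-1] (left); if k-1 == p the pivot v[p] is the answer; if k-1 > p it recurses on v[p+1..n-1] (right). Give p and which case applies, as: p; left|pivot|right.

pivot = v[11] = -5; i = -1
j=0: v[0]=-10 ≤ -5 → i=0, swap v[0],v[0] (no change) → -10 -6 -12 1 6 -7 -9 -13 -8 -2 8 -5
j=1: v[1]=-6 ≤ -5 → i=1, swap v[1],v[1] (no change) → -10 -6 -12 1 6 -7 -9 -13 -8 -2 8 -5
j=2: v[2]=-12 ≤ -5 → i=2, swap v[2],v[2] (no change) → -10 -6 -12 1 6 -7 -9 -13 -8 -2 8 -5
j=3: v[3]=1 > -5 → no swap
j=4: v[4]=6 > -5 → no swap
j=5: v[5]=-7 ≤ -5 → i=3, swap v[3],v[5] → -10 -6 -12 -7 6 1 -9 -13 -8 -2 8 -5
j=6: v[6]=-9 ≤ -5 → i=4, swap v[4],v[6] → -10 -6 -12 -7 -9 1 6 -13 -8 -2 8 -5
j=7: v[7]=-13 ≤ -5 → i=5, swap v[5],v[7] → -10 -6 -12 -7 -9 -13 6 1 -8 -2 8 -5
j=8: v[8]=-8 ≤ -5 → i=6, swap v[6],v[8] → -10 -6 -12 -7 -9 -13 -8 1 6 -2 8 -5
j=9: v[9]=-2 > -5 → no swap
j=10: v[10]=8 > -5 → no swap
final swap v[7],v[11] → -10 -6 -12 -7 -9 -13 -8 -5 6 -2 8 1; return 7
p = 7; k-1 = 11 > 7 ⇒ right

7; right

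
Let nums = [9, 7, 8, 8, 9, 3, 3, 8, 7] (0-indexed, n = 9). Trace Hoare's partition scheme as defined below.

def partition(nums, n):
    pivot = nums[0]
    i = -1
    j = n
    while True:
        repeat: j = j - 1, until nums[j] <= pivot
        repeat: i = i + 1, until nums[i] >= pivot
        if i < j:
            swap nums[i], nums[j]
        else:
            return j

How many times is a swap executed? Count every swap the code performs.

2

pivot=9
j stops at 8 (7), i stops at 0 (9); swap ⇒ [7, 7, 8, 8, 9, 3, 3, 8, 9]
j stops at 7 (8), i stops at 4 (9); swap ⇒ [7, 7, 8, 8, 8, 3, 3, 9, 9]
j stops at 6, i stops at 7; i≥j ⇒ return 6. nums=[7, 7, 8, 8, 8, 3, 3, 9, 9]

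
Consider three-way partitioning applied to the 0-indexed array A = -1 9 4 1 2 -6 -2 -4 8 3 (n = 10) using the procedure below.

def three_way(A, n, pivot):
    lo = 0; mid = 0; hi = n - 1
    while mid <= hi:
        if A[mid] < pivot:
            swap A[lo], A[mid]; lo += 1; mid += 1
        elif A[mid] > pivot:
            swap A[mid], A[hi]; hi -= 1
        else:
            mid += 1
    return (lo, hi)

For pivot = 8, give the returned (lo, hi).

(8, 8)

pivot = 8; lo=0, mid=0, hi=9
A[mid]=-1<8: swap A[0],A[0]; lo=1,mid=1 → -1 9 4 1 2 -6 -2 -4 8 3
A[mid]=9>8: swap A[1],A[9]; hi=8 → -1 3 4 1 2 -6 -2 -4 8 9
A[mid]=3<8: swap A[1],A[1]; lo=2,mid=2 → -1 3 4 1 2 -6 -2 -4 8 9
A[mid]=4<8: swap A[2],A[2]; lo=3,mid=3 → -1 3 4 1 2 -6 -2 -4 8 9
A[mid]=1<8: swap A[3],A[3]; lo=4,mid=4 → -1 3 4 1 2 -6 -2 -4 8 9
A[mid]=2<8: swap A[4],A[4]; lo=5,mid=5 → -1 3 4 1 2 -6 -2 -4 8 9
A[mid]=-6<8: swap A[5],A[5]; lo=6,mid=6 → -1 3 4 1 2 -6 -2 -4 8 9
A[mid]=-2<8: swap A[6],A[6]; lo=7,mid=7 → -1 3 4 1 2 -6 -2 -4 8 9
A[mid]=-4<8: swap A[7],A[7]; lo=8,mid=8 → -1 3 4 1 2 -6 -2 -4 8 9
A[mid]=8=8: mid=9
end: lo=8, hi=8; A = -1 3 4 1 2 -6 -2 -4 8 9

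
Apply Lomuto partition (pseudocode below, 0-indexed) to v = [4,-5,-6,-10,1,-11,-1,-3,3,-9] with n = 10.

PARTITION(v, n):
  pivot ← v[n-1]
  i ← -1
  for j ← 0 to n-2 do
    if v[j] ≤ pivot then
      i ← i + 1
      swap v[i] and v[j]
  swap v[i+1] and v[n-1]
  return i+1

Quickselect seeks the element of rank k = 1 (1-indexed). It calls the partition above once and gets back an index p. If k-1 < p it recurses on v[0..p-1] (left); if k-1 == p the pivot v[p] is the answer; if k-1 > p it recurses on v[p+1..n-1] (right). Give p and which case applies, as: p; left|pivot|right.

2; left

pivot=-9, i=-1
j=0: 4>-9, skip
j=1: -5>-9, skip
j=2: -6>-9, skip
j=3: -10≤-9, i=0, swap(0,3) ⇒ [-10,-5,-6,4,1,-11,-1,-3,3,-9]
j=4: 1>-9, skip
j=5: -11≤-9, i=1, swap(1,5) ⇒ [-10,-11,-6,4,1,-5,-1,-3,3,-9]
j=6: -1>-9, skip
j=7: -3>-9, skip
j=8: 3>-9, skip
swap(2,9) ⇒ [-10,-11,-9,4,1,-5,-1,-3,3,-6]; return 2
p = 2; k-1 = 0 < 2 ⇒ left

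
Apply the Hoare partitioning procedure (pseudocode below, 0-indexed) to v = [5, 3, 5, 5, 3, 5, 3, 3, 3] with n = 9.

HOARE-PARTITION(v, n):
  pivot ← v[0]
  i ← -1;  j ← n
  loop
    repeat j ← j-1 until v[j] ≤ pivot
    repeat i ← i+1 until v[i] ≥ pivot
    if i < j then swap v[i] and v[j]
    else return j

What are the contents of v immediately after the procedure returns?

[3, 3, 3, 3, 3, 5, 5, 5, 5]

pivot = v[0] = 5; i = -1, j = 9
j→8 (v[8]=3≤5), i→0 (v[0]=5≥5); i<j, swap → [3, 3, 5, 5, 3, 5, 3, 3, 5]
j→7 (v[7]=3≤5), i→2 (v[2]=5≥5); i<j, swap → [3, 3, 3, 5, 3, 5, 3, 5, 5]
j→6 (v[6]=3≤5), i→3 (v[3]=5≥5); i<j, swap → [3, 3, 3, 3, 3, 5, 5, 5, 5]
j→5, i→5; i≥j, return j=5. v = [3, 3, 3, 3, 3, 5, 5, 5, 5]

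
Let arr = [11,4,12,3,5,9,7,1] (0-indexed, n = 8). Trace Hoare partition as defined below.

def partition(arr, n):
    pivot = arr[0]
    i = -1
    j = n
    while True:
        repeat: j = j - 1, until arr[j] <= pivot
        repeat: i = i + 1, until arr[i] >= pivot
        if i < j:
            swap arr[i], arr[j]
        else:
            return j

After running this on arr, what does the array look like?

pivot=11
j stops at 7 (1), i stops at 0 (11); swap ⇒ [1,4,12,3,5,9,7,11]
j stops at 6 (7), i stops at 2 (12); swap ⇒ [1,4,7,3,5,9,12,11]
j stops at 5, i stops at 6; i≥j ⇒ return 5. arr=[1,4,7,3,5,9,12,11]

[1,4,7,3,5,9,12,11]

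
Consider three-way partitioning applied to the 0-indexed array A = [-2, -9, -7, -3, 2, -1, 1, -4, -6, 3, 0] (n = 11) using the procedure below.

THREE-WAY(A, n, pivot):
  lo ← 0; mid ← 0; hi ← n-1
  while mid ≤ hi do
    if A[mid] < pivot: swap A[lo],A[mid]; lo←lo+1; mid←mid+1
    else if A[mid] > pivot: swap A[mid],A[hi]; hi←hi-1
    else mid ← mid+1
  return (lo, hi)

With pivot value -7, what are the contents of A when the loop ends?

[-9, -7, -3, 2, -1, 1, -4, -6, 3, 0, -2]

pivot = -7; lo=0, mid=0, hi=10
A[mid]=-2>-7: swap A[0],A[10]; hi=9 → [0, -9, -7, -3, 2, -1, 1, -4, -6, 3, -2]
A[mid]=0>-7: swap A[0],A[9]; hi=8 → [3, -9, -7, -3, 2, -1, 1, -4, -6, 0, -2]
A[mid]=3>-7: swap A[0],A[8]; hi=7 → [-6, -9, -7, -3, 2, -1, 1, -4, 3, 0, -2]
A[mid]=-6>-7: swap A[0],A[7]; hi=6 → [-4, -9, -7, -3, 2, -1, 1, -6, 3, 0, -2]
A[mid]=-4>-7: swap A[0],A[6]; hi=5 → [1, -9, -7, -3, 2, -1, -4, -6, 3, 0, -2]
A[mid]=1>-7: swap A[0],A[5]; hi=4 → [-1, -9, -7, -3, 2, 1, -4, -6, 3, 0, -2]
A[mid]=-1>-7: swap A[0],A[4]; hi=3 → [2, -9, -7, -3, -1, 1, -4, -6, 3, 0, -2]
A[mid]=2>-7: swap A[0],A[3]; hi=2 → [-3, -9, -7, 2, -1, 1, -4, -6, 3, 0, -2]
A[mid]=-3>-7: swap A[0],A[2]; hi=1 → [-7, -9, -3, 2, -1, 1, -4, -6, 3, 0, -2]
A[mid]=-7=-7: mid=1
A[mid]=-9<-7: swap A[0],A[1]; lo=1,mid=2 → [-9, -7, -3, 2, -1, 1, -4, -6, 3, 0, -2]
end: lo=1, hi=1; A = [-9, -7, -3, 2, -1, 1, -4, -6, 3, 0, -2]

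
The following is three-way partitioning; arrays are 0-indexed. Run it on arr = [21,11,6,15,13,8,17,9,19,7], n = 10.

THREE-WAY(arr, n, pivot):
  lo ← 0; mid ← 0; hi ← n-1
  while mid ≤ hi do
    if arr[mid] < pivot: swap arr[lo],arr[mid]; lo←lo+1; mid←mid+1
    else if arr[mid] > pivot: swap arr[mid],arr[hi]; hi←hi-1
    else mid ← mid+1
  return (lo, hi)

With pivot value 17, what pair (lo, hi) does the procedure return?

lo=0 mid=0 hi=9
21>17: swap(0,9), hi=8 ⇒ [7,11,6,15,13,8,17,9,19,21]
7<17: swap(0,0), lo=1 mid=1 ⇒ [7,11,6,15,13,8,17,9,19,21]
11<17: swap(1,1), lo=2 mid=2 ⇒ [7,11,6,15,13,8,17,9,19,21]
6<17: swap(2,2), lo=3 mid=3 ⇒ [7,11,6,15,13,8,17,9,19,21]
15<17: swap(3,3), lo=4 mid=4 ⇒ [7,11,6,15,13,8,17,9,19,21]
13<17: swap(4,4), lo=5 mid=5 ⇒ [7,11,6,15,13,8,17,9,19,21]
8<17: swap(5,5), lo=6 mid=6 ⇒ [7,11,6,15,13,8,17,9,19,21]
17=17: mid=7
9<17: swap(6,7), lo=7 mid=8 ⇒ [7,11,6,15,13,8,9,17,19,21]
19>17: swap(8,8), hi=7 ⇒ [7,11,6,15,13,8,9,17,19,21]
done. lo=7 hi=7; arr=[7,11,6,15,13,8,9,17,19,21]

(7, 7)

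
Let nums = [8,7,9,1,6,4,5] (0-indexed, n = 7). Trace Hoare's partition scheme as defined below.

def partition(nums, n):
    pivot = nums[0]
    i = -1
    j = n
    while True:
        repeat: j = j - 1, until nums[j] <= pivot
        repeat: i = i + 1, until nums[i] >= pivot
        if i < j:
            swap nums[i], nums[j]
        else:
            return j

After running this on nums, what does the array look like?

[5,7,4,1,6,9,8]

pivot = nums[0] = 8; i = -1, j = 7
j→6 (nums[6]=5≤8), i→0 (nums[0]=8≥8); i<j, swap → [5,7,9,1,6,4,8]
j→5 (nums[5]=4≤8), i→2 (nums[2]=9≥8); i<j, swap → [5,7,4,1,6,9,8]
j→4, i→5; i≥j, return j=4. nums = [5,7,4,1,6,9,8]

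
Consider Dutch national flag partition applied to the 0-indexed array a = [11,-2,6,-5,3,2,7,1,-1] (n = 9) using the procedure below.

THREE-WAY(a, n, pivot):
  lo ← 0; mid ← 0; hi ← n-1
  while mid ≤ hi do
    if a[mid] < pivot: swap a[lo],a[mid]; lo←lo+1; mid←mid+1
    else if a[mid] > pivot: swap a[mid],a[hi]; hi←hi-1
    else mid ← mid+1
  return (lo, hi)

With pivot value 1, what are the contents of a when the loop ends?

[-1,-2,-5,1,2,7,3,6,11]

lo=0 mid=0 hi=8
11>1: swap(0,8), hi=7 ⇒ [-1,-2,6,-5,3,2,7,1,11]
-1<1: swap(0,0), lo=1 mid=1 ⇒ [-1,-2,6,-5,3,2,7,1,11]
-2<1: swap(1,1), lo=2 mid=2 ⇒ [-1,-2,6,-5,3,2,7,1,11]
6>1: swap(2,7), hi=6 ⇒ [-1,-2,1,-5,3,2,7,6,11]
1=1: mid=3
-5<1: swap(2,3), lo=3 mid=4 ⇒ [-1,-2,-5,1,3,2,7,6,11]
3>1: swap(4,6), hi=5 ⇒ [-1,-2,-5,1,7,2,3,6,11]
7>1: swap(4,5), hi=4 ⇒ [-1,-2,-5,1,2,7,3,6,11]
2>1: swap(4,4), hi=3 ⇒ [-1,-2,-5,1,2,7,3,6,11]
done. lo=3 hi=3; a=[-1,-2,-5,1,2,7,3,6,11]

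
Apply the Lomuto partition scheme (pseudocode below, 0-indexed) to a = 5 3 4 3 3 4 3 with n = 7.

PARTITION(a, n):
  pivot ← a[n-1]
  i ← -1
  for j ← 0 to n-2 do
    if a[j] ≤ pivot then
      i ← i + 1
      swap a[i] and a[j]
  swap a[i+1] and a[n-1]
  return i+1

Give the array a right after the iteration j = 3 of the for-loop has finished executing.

3 3 4 5 3 4 3

pivot = a[6] = 3; i = -1
j=0: a[0]=5 > 3 → no swap
j=1: a[1]=3 ≤ 3 → i=0, swap a[0],a[1] → 3 5 4 3 3 4 3
j=2: a[2]=4 > 3 → no swap
j=3: a[3]=3 ≤ 3 → i=1, swap a[1],a[3] → 3 3 4 5 3 4 3
(after j=3) a = 3 3 4 5 3 4 3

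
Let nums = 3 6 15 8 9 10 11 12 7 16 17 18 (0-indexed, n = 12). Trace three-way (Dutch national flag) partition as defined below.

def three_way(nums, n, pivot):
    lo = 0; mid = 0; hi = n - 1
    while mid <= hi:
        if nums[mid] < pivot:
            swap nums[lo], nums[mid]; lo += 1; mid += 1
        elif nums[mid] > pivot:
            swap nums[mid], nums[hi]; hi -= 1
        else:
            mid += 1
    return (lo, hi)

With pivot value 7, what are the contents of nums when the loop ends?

lo=0 mid=0 hi=11
3<7: swap(0,0), lo=1 mid=1 ⇒ 3 6 15 8 9 10 11 12 7 16 17 18
6<7: swap(1,1), lo=2 mid=2 ⇒ 3 6 15 8 9 10 11 12 7 16 17 18
15>7: swap(2,11), hi=10 ⇒ 3 6 18 8 9 10 11 12 7 16 17 15
18>7: swap(2,10), hi=9 ⇒ 3 6 17 8 9 10 11 12 7 16 18 15
17>7: swap(2,9), hi=8 ⇒ 3 6 16 8 9 10 11 12 7 17 18 15
16>7: swap(2,8), hi=7 ⇒ 3 6 7 8 9 10 11 12 16 17 18 15
7=7: mid=3
8>7: swap(3,7), hi=6 ⇒ 3 6 7 12 9 10 11 8 16 17 18 15
12>7: swap(3,6), hi=5 ⇒ 3 6 7 11 9 10 12 8 16 17 18 15
11>7: swap(3,5), hi=4 ⇒ 3 6 7 10 9 11 12 8 16 17 18 15
10>7: swap(3,4), hi=3 ⇒ 3 6 7 9 10 11 12 8 16 17 18 15
9>7: swap(3,3), hi=2 ⇒ 3 6 7 9 10 11 12 8 16 17 18 15
done. lo=2 hi=2; nums=3 6 7 9 10 11 12 8 16 17 18 15

3 6 7 9 10 11 12 8 16 17 18 15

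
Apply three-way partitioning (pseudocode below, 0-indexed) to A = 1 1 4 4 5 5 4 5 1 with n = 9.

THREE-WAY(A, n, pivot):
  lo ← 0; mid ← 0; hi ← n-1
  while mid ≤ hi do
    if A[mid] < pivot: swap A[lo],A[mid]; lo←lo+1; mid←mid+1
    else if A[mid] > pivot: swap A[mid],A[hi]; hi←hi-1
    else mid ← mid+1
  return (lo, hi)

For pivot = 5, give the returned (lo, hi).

(6, 8)

pivot = 5; lo=0, mid=0, hi=8
A[mid]=1<5: swap A[0],A[0]; lo=1,mid=1 → 1 1 4 4 5 5 4 5 1
A[mid]=1<5: swap A[1],A[1]; lo=2,mid=2 → 1 1 4 4 5 5 4 5 1
A[mid]=4<5: swap A[2],A[2]; lo=3,mid=3 → 1 1 4 4 5 5 4 5 1
A[mid]=4<5: swap A[3],A[3]; lo=4,mid=4 → 1 1 4 4 5 5 4 5 1
A[mid]=5=5: mid=5
A[mid]=5=5: mid=6
A[mid]=4<5: swap A[4],A[6]; lo=5,mid=7 → 1 1 4 4 4 5 5 5 1
A[mid]=5=5: mid=8
A[mid]=1<5: swap A[5],A[8]; lo=6,mid=9 → 1 1 4 4 4 1 5 5 5
end: lo=6, hi=8; A = 1 1 4 4 4 1 5 5 5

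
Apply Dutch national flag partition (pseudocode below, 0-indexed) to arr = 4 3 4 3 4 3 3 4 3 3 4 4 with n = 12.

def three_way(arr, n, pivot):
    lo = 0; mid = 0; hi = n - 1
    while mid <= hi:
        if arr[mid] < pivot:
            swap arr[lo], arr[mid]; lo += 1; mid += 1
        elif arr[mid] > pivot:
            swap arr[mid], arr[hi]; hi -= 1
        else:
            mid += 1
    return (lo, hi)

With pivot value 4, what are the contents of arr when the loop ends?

lo=0 mid=0 hi=11
4=4: mid=1
3<4: swap(0,1), lo=1 mid=2 ⇒ 3 4 4 3 4 3 3 4 3 3 4 4
4=4: mid=3
3<4: swap(1,3), lo=2 mid=4 ⇒ 3 3 4 4 4 3 3 4 3 3 4 4
4=4: mid=5
3<4: swap(2,5), lo=3 mid=6 ⇒ 3 3 3 4 4 4 3 4 3 3 4 4
3<4: swap(3,6), lo=4 mid=7 ⇒ 3 3 3 3 4 4 4 4 3 3 4 4
4=4: mid=8
3<4: swap(4,8), lo=5 mid=9 ⇒ 3 3 3 3 3 4 4 4 4 3 4 4
3<4: swap(5,9), lo=6 mid=10 ⇒ 3 3 3 3 3 3 4 4 4 4 4 4
4=4: mid=11
4=4: mid=12
done. lo=6 hi=11; arr=3 3 3 3 3 3 4 4 4 4 4 4

3 3 3 3 3 3 4 4 4 4 4 4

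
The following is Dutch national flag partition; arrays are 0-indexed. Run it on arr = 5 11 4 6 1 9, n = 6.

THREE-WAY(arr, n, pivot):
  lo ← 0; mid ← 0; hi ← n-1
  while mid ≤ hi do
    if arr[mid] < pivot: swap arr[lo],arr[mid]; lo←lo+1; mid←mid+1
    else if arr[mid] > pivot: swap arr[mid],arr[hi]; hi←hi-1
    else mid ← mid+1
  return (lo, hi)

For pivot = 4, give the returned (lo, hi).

(1, 1)

lo=0 mid=0 hi=5
5>4: swap(0,5), hi=4 ⇒ 9 11 4 6 1 5
9>4: swap(0,4), hi=3 ⇒ 1 11 4 6 9 5
1<4: swap(0,0), lo=1 mid=1 ⇒ 1 11 4 6 9 5
11>4: swap(1,3), hi=2 ⇒ 1 6 4 11 9 5
6>4: swap(1,2), hi=1 ⇒ 1 4 6 11 9 5
4=4: mid=2
done. lo=1 hi=1; arr=1 4 6 11 9 5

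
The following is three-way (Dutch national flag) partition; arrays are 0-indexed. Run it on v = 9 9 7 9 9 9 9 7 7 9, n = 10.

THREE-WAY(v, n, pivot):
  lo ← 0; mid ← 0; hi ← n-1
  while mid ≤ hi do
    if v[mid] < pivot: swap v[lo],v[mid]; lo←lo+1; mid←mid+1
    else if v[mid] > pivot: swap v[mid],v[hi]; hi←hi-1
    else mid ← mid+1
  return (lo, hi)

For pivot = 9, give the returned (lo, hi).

lo=0 mid=0 hi=9
9=9: mid=1
9=9: mid=2
7<9: swap(0,2), lo=1 mid=3 ⇒ 7 9 9 9 9 9 9 7 7 9
9=9: mid=4
9=9: mid=5
9=9: mid=6
9=9: mid=7
7<9: swap(1,7), lo=2 mid=8 ⇒ 7 7 9 9 9 9 9 9 7 9
7<9: swap(2,8), lo=3 mid=9 ⇒ 7 7 7 9 9 9 9 9 9 9
9=9: mid=10
done. lo=3 hi=9; v=7 7 7 9 9 9 9 9 9 9

(3, 9)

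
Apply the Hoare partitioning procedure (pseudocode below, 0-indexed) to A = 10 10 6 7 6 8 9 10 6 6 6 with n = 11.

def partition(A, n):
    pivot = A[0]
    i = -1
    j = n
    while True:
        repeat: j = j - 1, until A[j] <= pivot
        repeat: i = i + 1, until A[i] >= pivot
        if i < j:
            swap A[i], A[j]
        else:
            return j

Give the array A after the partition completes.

pivot = A[0] = 10; i = -1, j = 11
j→10 (A[10]=6≤10), i→0 (A[0]=10≥10); i<j, swap → 6 10 6 7 6 8 9 10 6 6 10
j→9 (A[9]=6≤10), i→1 (A[1]=10≥10); i<j, swap → 6 6 6 7 6 8 9 10 6 10 10
j→8 (A[8]=6≤10), i→7 (A[7]=10≥10); i<j, swap → 6 6 6 7 6 8 9 6 10 10 10
j→7, i→8; i≥j, return j=7. A = 6 6 6 7 6 8 9 6 10 10 10

6 6 6 7 6 8 9 6 10 10 10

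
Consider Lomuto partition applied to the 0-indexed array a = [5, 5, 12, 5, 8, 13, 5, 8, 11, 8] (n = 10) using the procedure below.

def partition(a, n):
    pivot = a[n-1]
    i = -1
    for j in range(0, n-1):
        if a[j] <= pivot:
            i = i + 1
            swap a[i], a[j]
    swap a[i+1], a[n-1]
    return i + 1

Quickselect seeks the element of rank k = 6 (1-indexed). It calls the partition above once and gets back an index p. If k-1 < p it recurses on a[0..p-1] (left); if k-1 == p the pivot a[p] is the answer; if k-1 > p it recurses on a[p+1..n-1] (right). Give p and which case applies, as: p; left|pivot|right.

pivot=8, i=-1
j=0: 5≤8, i=0, swap(0,0) ⇒ [5, 5, 12, 5, 8, 13, 5, 8, 11, 8]
j=1: 5≤8, i=1, swap(1,1) ⇒ [5, 5, 12, 5, 8, 13, 5, 8, 11, 8]
j=2: 12>8, skip
j=3: 5≤8, i=2, swap(2,3) ⇒ [5, 5, 5, 12, 8, 13, 5, 8, 11, 8]
j=4: 8≤8, i=3, swap(3,4) ⇒ [5, 5, 5, 8, 12, 13, 5, 8, 11, 8]
j=5: 13>8, skip
j=6: 5≤8, i=4, swap(4,6) ⇒ [5, 5, 5, 8, 5, 13, 12, 8, 11, 8]
j=7: 8≤8, i=5, swap(5,7) ⇒ [5, 5, 5, 8, 5, 8, 12, 13, 11, 8]
j=8: 11>8, skip
swap(6,9) ⇒ [5, 5, 5, 8, 5, 8, 8, 13, 11, 12]; return 6
p = 6; k-1 = 5 < 6 ⇒ left

6; left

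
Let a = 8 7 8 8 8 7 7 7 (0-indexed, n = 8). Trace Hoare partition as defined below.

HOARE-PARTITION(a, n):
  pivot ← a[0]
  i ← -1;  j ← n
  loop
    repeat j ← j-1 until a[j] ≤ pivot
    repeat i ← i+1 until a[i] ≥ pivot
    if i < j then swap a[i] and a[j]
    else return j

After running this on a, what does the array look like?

pivot = a[0] = 8; i = -1, j = 8
j→7 (a[7]=7≤8), i→0 (a[0]=8≥8); i<j, swap → 7 7 8 8 8 7 7 8
j→6 (a[6]=7≤8), i→2 (a[2]=8≥8); i<j, swap → 7 7 7 8 8 7 8 8
j→5 (a[5]=7≤8), i→3 (a[3]=8≥8); i<j, swap → 7 7 7 7 8 8 8 8
j→4, i→4; i≥j, return j=4. a = 7 7 7 7 8 8 8 8

7 7 7 7 8 8 8 8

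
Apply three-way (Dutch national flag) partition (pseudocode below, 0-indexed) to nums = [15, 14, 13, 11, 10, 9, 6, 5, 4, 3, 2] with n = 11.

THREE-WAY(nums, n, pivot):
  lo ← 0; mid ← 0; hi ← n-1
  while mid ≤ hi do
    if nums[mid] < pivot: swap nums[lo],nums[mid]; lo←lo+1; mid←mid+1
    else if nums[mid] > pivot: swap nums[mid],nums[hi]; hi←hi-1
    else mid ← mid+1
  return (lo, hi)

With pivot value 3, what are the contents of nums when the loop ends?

pivot = 3; lo=0, mid=0, hi=10
nums[mid]=15>3: swap nums[0],nums[10]; hi=9 → [2, 14, 13, 11, 10, 9, 6, 5, 4, 3, 15]
nums[mid]=2<3: swap nums[0],nums[0]; lo=1,mid=1 → [2, 14, 13, 11, 10, 9, 6, 5, 4, 3, 15]
nums[mid]=14>3: swap nums[1],nums[9]; hi=8 → [2, 3, 13, 11, 10, 9, 6, 5, 4, 14, 15]
nums[mid]=3=3: mid=2
nums[mid]=13>3: swap nums[2],nums[8]; hi=7 → [2, 3, 4, 11, 10, 9, 6, 5, 13, 14, 15]
nums[mid]=4>3: swap nums[2],nums[7]; hi=6 → [2, 3, 5, 11, 10, 9, 6, 4, 13, 14, 15]
nums[mid]=5>3: swap nums[2],nums[6]; hi=5 → [2, 3, 6, 11, 10, 9, 5, 4, 13, 14, 15]
nums[mid]=6>3: swap nums[2],nums[5]; hi=4 → [2, 3, 9, 11, 10, 6, 5, 4, 13, 14, 15]
nums[mid]=9>3: swap nums[2],nums[4]; hi=3 → [2, 3, 10, 11, 9, 6, 5, 4, 13, 14, 15]
nums[mid]=10>3: swap nums[2],nums[3]; hi=2 → [2, 3, 11, 10, 9, 6, 5, 4, 13, 14, 15]
nums[mid]=11>3: swap nums[2],nums[2]; hi=1 → [2, 3, 11, 10, 9, 6, 5, 4, 13, 14, 15]
end: lo=1, hi=1; nums = [2, 3, 11, 10, 9, 6, 5, 4, 13, 14, 15]

[2, 3, 11, 10, 9, 6, 5, 4, 13, 14, 15]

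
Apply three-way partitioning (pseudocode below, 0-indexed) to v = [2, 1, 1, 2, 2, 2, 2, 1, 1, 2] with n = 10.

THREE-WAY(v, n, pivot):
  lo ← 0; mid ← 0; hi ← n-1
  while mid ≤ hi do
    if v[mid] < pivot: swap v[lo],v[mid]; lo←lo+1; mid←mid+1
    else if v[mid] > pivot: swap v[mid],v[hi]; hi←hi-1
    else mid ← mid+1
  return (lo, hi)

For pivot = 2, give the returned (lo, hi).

(4, 9)

pivot = 2; lo=0, mid=0, hi=9
v[mid]=2=2: mid=1
v[mid]=1<2: swap v[0],v[1]; lo=1,mid=2 → [1, 2, 1, 2, 2, 2, 2, 1, 1, 2]
v[mid]=1<2: swap v[1],v[2]; lo=2,mid=3 → [1, 1, 2, 2, 2, 2, 2, 1, 1, 2]
v[mid]=2=2: mid=4
v[mid]=2=2: mid=5
v[mid]=2=2: mid=6
v[mid]=2=2: mid=7
v[mid]=1<2: swap v[2],v[7]; lo=3,mid=8 → [1, 1, 1, 2, 2, 2, 2, 2, 1, 2]
v[mid]=1<2: swap v[3],v[8]; lo=4,mid=9 → [1, 1, 1, 1, 2, 2, 2, 2, 2, 2]
v[mid]=2=2: mid=10
end: lo=4, hi=9; v = [1, 1, 1, 1, 2, 2, 2, 2, 2, 2]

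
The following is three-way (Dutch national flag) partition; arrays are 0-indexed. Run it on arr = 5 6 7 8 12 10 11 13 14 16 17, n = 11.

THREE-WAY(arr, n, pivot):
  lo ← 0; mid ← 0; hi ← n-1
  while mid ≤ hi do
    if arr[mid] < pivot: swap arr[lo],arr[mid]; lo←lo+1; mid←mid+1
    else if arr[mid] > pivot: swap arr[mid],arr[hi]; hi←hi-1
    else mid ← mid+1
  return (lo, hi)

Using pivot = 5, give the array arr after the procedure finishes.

5 7 8 12 10 11 13 14 16 17 6

lo=0 mid=0 hi=10
5=5: mid=1
6>5: swap(1,10), hi=9 ⇒ 5 17 7 8 12 10 11 13 14 16 6
17>5: swap(1,9), hi=8 ⇒ 5 16 7 8 12 10 11 13 14 17 6
16>5: swap(1,8), hi=7 ⇒ 5 14 7 8 12 10 11 13 16 17 6
14>5: swap(1,7), hi=6 ⇒ 5 13 7 8 12 10 11 14 16 17 6
13>5: swap(1,6), hi=5 ⇒ 5 11 7 8 12 10 13 14 16 17 6
11>5: swap(1,5), hi=4 ⇒ 5 10 7 8 12 11 13 14 16 17 6
10>5: swap(1,4), hi=3 ⇒ 5 12 7 8 10 11 13 14 16 17 6
12>5: swap(1,3), hi=2 ⇒ 5 8 7 12 10 11 13 14 16 17 6
8>5: swap(1,2), hi=1 ⇒ 5 7 8 12 10 11 13 14 16 17 6
7>5: swap(1,1), hi=0 ⇒ 5 7 8 12 10 11 13 14 16 17 6
done. lo=0 hi=0; arr=5 7 8 12 10 11 13 14 16 17 6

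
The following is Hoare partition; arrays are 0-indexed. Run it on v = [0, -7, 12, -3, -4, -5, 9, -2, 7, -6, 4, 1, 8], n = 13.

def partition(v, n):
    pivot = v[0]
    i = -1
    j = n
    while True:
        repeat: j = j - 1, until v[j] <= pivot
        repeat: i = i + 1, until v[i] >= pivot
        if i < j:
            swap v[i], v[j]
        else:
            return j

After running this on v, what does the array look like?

[-6, -7, -2, -3, -4, -5, 9, 12, 7, 0, 4, 1, 8]

pivot=0
j stops at 9 (-6), i stops at 0 (0); swap ⇒ [-6, -7, 12, -3, -4, -5, 9, -2, 7, 0, 4, 1, 8]
j stops at 7 (-2), i stops at 2 (12); swap ⇒ [-6, -7, -2, -3, -4, -5, 9, 12, 7, 0, 4, 1, 8]
j stops at 5, i stops at 6; i≥j ⇒ return 5. v=[-6, -7, -2, -3, -4, -5, 9, 12, 7, 0, 4, 1, 8]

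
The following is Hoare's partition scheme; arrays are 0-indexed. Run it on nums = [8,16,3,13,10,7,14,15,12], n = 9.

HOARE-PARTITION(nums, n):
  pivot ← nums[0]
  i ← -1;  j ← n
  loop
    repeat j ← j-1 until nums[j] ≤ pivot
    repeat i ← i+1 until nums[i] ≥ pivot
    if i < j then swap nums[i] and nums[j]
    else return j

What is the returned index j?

1

pivot=8
j stops at 5 (7), i stops at 0 (8); swap ⇒ [7,16,3,13,10,8,14,15,12]
j stops at 2 (3), i stops at 1 (16); swap ⇒ [7,3,16,13,10,8,14,15,12]
j stops at 1, i stops at 2; i≥j ⇒ return 1. nums=[7,3,16,13,10,8,14,15,12]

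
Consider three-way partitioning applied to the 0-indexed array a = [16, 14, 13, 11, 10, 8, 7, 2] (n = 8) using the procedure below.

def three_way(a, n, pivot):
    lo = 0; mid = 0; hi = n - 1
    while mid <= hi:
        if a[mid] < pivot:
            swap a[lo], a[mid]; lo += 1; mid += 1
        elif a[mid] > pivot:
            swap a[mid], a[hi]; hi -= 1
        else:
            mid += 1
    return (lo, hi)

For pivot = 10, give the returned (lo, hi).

pivot = 10; lo=0, mid=0, hi=7
a[mid]=16>10: swap a[0],a[7]; hi=6 → [2, 14, 13, 11, 10, 8, 7, 16]
a[mid]=2<10: swap a[0],a[0]; lo=1,mid=1 → [2, 14, 13, 11, 10, 8, 7, 16]
a[mid]=14>10: swap a[1],a[6]; hi=5 → [2, 7, 13, 11, 10, 8, 14, 16]
a[mid]=7<10: swap a[1],a[1]; lo=2,mid=2 → [2, 7, 13, 11, 10, 8, 14, 16]
a[mid]=13>10: swap a[2],a[5]; hi=4 → [2, 7, 8, 11, 10, 13, 14, 16]
a[mid]=8<10: swap a[2],a[2]; lo=3,mid=3 → [2, 7, 8, 11, 10, 13, 14, 16]
a[mid]=11>10: swap a[3],a[4]; hi=3 → [2, 7, 8, 10, 11, 13, 14, 16]
a[mid]=10=10: mid=4
end: lo=3, hi=3; a = [2, 7, 8, 10, 11, 13, 14, 16]

(3, 3)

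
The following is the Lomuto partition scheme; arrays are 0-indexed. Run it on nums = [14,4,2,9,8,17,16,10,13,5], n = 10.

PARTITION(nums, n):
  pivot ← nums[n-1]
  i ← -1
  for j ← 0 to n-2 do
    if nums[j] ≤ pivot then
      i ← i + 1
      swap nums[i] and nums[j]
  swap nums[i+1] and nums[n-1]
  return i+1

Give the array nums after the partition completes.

pivot = nums[9] = 5; i = -1
j=0: nums[0]=14 > 5 → no swap
j=1: nums[1]=4 ≤ 5 → i=0, swap nums[0],nums[1] → [4,14,2,9,8,17,16,10,13,5]
j=2: nums[2]=2 ≤ 5 → i=1, swap nums[1],nums[2] → [4,2,14,9,8,17,16,10,13,5]
j=3: nums[3]=9 > 5 → no swap
j=4: nums[4]=8 > 5 → no swap
j=5: nums[5]=17 > 5 → no swap
j=6: nums[6]=16 > 5 → no swap
j=7: nums[7]=10 > 5 → no swap
j=8: nums[8]=13 > 5 → no swap
final swap nums[2],nums[9] → [4,2,5,9,8,17,16,10,13,14]; return 2

[4,2,5,9,8,17,16,10,13,14]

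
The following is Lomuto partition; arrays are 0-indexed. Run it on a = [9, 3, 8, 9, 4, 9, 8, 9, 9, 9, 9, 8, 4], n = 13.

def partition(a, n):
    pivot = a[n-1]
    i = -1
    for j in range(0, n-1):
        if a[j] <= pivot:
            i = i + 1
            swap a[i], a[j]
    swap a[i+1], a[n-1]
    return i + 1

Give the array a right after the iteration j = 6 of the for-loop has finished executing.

pivot=4, i=-1
j=0: 9>4, skip
j=1: 3≤4, i=0, swap(0,1) ⇒ [3, 9, 8, 9, 4, 9, 8, 9, 9, 9, 9, 8, 4]
j=2: 8>4, skip
j=3: 9>4, skip
j=4: 4≤4, i=1, swap(1,4) ⇒ [3, 4, 8, 9, 9, 9, 8, 9, 9, 9, 9, 8, 4]
j=5: 9>4, skip
j=6: 8>4, skip
(after j=6) a = [3, 4, 8, 9, 9, 9, 8, 9, 9, 9, 9, 8, 4]

[3, 4, 8, 9, 9, 9, 8, 9, 9, 9, 9, 8, 4]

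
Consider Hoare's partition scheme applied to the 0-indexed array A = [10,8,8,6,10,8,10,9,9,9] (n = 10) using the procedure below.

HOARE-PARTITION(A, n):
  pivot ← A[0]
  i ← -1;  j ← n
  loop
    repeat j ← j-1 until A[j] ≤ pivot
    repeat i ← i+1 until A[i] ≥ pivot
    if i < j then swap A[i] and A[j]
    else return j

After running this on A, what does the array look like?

[9,8,8,6,9,8,9,10,10,10]

pivot=10
j stops at 9 (9), i stops at 0 (10); swap ⇒ [9,8,8,6,10,8,10,9,9,10]
j stops at 8 (9), i stops at 4 (10); swap ⇒ [9,8,8,6,9,8,10,9,10,10]
j stops at 7 (9), i stops at 6 (10); swap ⇒ [9,8,8,6,9,8,9,10,10,10]
j stops at 6, i stops at 7; i≥j ⇒ return 6. A=[9,8,8,6,9,8,9,10,10,10]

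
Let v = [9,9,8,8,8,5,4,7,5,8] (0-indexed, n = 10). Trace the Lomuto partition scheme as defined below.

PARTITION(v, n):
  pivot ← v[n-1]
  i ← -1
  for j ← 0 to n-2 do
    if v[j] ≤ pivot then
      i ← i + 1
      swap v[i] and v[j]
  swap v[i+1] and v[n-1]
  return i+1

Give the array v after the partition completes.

pivot=8, i=-1
j=0: 9>8, skip
j=1: 9>8, skip
j=2: 8≤8, i=0, swap(0,2) ⇒ [8,9,9,8,8,5,4,7,5,8]
j=3: 8≤8, i=1, swap(1,3) ⇒ [8,8,9,9,8,5,4,7,5,8]
j=4: 8≤8, i=2, swap(2,4) ⇒ [8,8,8,9,9,5,4,7,5,8]
j=5: 5≤8, i=3, swap(3,5) ⇒ [8,8,8,5,9,9,4,7,5,8]
j=6: 4≤8, i=4, swap(4,6) ⇒ [8,8,8,5,4,9,9,7,5,8]
j=7: 7≤8, i=5, swap(5,7) ⇒ [8,8,8,5,4,7,9,9,5,8]
j=8: 5≤8, i=6, swap(6,8) ⇒ [8,8,8,5,4,7,5,9,9,8]
swap(7,9) ⇒ [8,8,8,5,4,7,5,8,9,9]; return 7

[8,8,8,5,4,7,5,8,9,9]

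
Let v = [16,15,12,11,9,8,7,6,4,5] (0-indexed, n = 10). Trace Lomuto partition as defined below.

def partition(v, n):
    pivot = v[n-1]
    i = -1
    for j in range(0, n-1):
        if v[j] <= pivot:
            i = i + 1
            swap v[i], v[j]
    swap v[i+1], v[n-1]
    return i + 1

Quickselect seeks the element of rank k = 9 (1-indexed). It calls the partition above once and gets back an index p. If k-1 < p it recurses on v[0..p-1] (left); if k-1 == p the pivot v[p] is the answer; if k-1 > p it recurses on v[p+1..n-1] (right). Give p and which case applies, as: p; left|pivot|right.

1; right

pivot = v[9] = 5; i = -1
j=0: v[0]=16 > 5 → no swap
j=1: v[1]=15 > 5 → no swap
j=2: v[2]=12 > 5 → no swap
j=3: v[3]=11 > 5 → no swap
j=4: v[4]=9 > 5 → no swap
j=5: v[5]=8 > 5 → no swap
j=6: v[6]=7 > 5 → no swap
j=7: v[7]=6 > 5 → no swap
j=8: v[8]=4 ≤ 5 → i=0, swap v[0],v[8] → [4,15,12,11,9,8,7,6,16,5]
final swap v[1],v[9] → [4,5,12,11,9,8,7,6,16,15]; return 1
p = 1; k-1 = 8 > 1 ⇒ right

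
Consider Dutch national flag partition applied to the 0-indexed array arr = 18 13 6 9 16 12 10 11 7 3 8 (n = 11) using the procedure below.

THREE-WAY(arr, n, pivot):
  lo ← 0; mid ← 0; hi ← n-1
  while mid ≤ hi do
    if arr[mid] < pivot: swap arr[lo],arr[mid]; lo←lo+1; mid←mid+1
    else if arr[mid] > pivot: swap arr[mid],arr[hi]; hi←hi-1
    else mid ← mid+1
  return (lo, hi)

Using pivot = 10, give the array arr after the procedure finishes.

pivot = 10; lo=0, mid=0, hi=10
arr[mid]=18>10: swap arr[0],arr[10]; hi=9 → 8 13 6 9 16 12 10 11 7 3 18
arr[mid]=8<10: swap arr[0],arr[0]; lo=1,mid=1 → 8 13 6 9 16 12 10 11 7 3 18
arr[mid]=13>10: swap arr[1],arr[9]; hi=8 → 8 3 6 9 16 12 10 11 7 13 18
arr[mid]=3<10: swap arr[1],arr[1]; lo=2,mid=2 → 8 3 6 9 16 12 10 11 7 13 18
arr[mid]=6<10: swap arr[2],arr[2]; lo=3,mid=3 → 8 3 6 9 16 12 10 11 7 13 18
arr[mid]=9<10: swap arr[3],arr[3]; lo=4,mid=4 → 8 3 6 9 16 12 10 11 7 13 18
arr[mid]=16>10: swap arr[4],arr[8]; hi=7 → 8 3 6 9 7 12 10 11 16 13 18
arr[mid]=7<10: swap arr[4],arr[4]; lo=5,mid=5 → 8 3 6 9 7 12 10 11 16 13 18
arr[mid]=12>10: swap arr[5],arr[7]; hi=6 → 8 3 6 9 7 11 10 12 16 13 18
arr[mid]=11>10: swap arr[5],arr[6]; hi=5 → 8 3 6 9 7 10 11 12 16 13 18
arr[mid]=10=10: mid=6
end: lo=5, hi=5; arr = 8 3 6 9 7 10 11 12 16 13 18

8 3 6 9 7 10 11 12 16 13 18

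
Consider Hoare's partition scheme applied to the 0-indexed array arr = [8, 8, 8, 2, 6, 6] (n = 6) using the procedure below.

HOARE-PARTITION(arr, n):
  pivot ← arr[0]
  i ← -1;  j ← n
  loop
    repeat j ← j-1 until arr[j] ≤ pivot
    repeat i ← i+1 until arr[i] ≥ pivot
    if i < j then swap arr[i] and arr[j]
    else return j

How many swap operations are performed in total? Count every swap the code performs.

3

pivot = arr[0] = 8; i = -1, j = 6
j→5 (arr[5]=6≤8), i→0 (arr[0]=8≥8); i<j, swap → [6, 8, 8, 2, 6, 8]
j→4 (arr[4]=6≤8), i→1 (arr[1]=8≥8); i<j, swap → [6, 6, 8, 2, 8, 8]
j→3 (arr[3]=2≤8), i→2 (arr[2]=8≥8); i<j, swap → [6, 6, 2, 8, 8, 8]
j→2, i→3; i≥j, return j=2. arr = [6, 6, 2, 8, 8, 8]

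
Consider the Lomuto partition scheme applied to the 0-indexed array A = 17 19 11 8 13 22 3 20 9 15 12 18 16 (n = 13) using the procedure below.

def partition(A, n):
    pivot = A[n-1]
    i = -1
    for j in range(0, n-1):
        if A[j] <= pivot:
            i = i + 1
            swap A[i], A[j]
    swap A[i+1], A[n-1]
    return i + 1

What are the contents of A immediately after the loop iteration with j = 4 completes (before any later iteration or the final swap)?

pivot = A[12] = 16; i = -1
j=0: A[0]=17 > 16 → no swap
j=1: A[1]=19 > 16 → no swap
j=2: A[2]=11 ≤ 16 → i=0, swap A[0],A[2] → 11 19 17 8 13 22 3 20 9 15 12 18 16
j=3: A[3]=8 ≤ 16 → i=1, swap A[1],A[3] → 11 8 17 19 13 22 3 20 9 15 12 18 16
j=4: A[4]=13 ≤ 16 → i=2, swap A[2],A[4] → 11 8 13 19 17 22 3 20 9 15 12 18 16
(after j=4) A = 11 8 13 19 17 22 3 20 9 15 12 18 16

11 8 13 19 17 22 3 20 9 15 12 18 16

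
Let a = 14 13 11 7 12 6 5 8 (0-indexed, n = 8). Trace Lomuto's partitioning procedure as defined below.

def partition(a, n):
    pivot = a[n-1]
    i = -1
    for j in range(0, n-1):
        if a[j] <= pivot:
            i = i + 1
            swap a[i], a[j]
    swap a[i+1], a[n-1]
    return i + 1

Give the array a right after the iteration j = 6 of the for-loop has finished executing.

pivot=8, i=-1
j=0: 14>8, skip
j=1: 13>8, skip
j=2: 11>8, skip
j=3: 7≤8, i=0, swap(0,3) ⇒ 7 13 11 14 12 6 5 8
j=4: 12>8, skip
j=5: 6≤8, i=1, swap(1,5) ⇒ 7 6 11 14 12 13 5 8
j=6: 5≤8, i=2, swap(2,6) ⇒ 7 6 5 14 12 13 11 8
(after j=6) a = 7 6 5 14 12 13 11 8

7 6 5 14 12 13 11 8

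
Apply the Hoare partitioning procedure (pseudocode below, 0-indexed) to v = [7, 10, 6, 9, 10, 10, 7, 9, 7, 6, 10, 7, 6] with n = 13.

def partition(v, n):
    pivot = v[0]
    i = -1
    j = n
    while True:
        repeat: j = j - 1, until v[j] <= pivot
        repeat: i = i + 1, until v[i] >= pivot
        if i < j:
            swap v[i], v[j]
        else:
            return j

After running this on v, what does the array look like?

[6, 7, 6, 6, 7, 7, 10, 9, 10, 9, 10, 10, 7]

pivot = v[0] = 7; i = -1, j = 13
j→12 (v[12]=6≤7), i→0 (v[0]=7≥7); i<j, swap → [6, 10, 6, 9, 10, 10, 7, 9, 7, 6, 10, 7, 7]
j→11 (v[11]=7≤7), i→1 (v[1]=10≥7); i<j, swap → [6, 7, 6, 9, 10, 10, 7, 9, 7, 6, 10, 10, 7]
j→9 (v[9]=6≤7), i→3 (v[3]=9≥7); i<j, swap → [6, 7, 6, 6, 10, 10, 7, 9, 7, 9, 10, 10, 7]
j→8 (v[8]=7≤7), i→4 (v[4]=10≥7); i<j, swap → [6, 7, 6, 6, 7, 10, 7, 9, 10, 9, 10, 10, 7]
j→6 (v[6]=7≤7), i→5 (v[5]=10≥7); i<j, swap → [6, 7, 6, 6, 7, 7, 10, 9, 10, 9, 10, 10, 7]
j→5, i→6; i≥j, return j=5. v = [6, 7, 6, 6, 7, 7, 10, 9, 10, 9, 10, 10, 7]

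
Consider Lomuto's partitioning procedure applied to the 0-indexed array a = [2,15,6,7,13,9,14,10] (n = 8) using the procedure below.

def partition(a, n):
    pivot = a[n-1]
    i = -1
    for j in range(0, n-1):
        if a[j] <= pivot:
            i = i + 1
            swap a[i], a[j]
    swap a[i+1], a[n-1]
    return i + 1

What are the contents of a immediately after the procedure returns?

pivot=10, i=-1
j=0: 2≤10, i=0, swap(0,0) ⇒ [2,15,6,7,13,9,14,10]
j=1: 15>10, skip
j=2: 6≤10, i=1, swap(1,2) ⇒ [2,6,15,7,13,9,14,10]
j=3: 7≤10, i=2, swap(2,3) ⇒ [2,6,7,15,13,9,14,10]
j=4: 13>10, skip
j=5: 9≤10, i=3, swap(3,5) ⇒ [2,6,7,9,13,15,14,10]
j=6: 14>10, skip
swap(4,7) ⇒ [2,6,7,9,10,15,14,13]; return 4

[2,6,7,9,10,15,14,13]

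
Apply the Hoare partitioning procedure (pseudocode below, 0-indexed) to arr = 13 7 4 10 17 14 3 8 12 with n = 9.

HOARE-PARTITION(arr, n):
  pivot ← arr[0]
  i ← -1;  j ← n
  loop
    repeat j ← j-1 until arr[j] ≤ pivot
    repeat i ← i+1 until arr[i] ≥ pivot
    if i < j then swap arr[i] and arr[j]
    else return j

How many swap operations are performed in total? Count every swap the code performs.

3

pivot=13
j stops at 8 (12), i stops at 0 (13); swap ⇒ 12 7 4 10 17 14 3 8 13
j stops at 7 (8), i stops at 4 (17); swap ⇒ 12 7 4 10 8 14 3 17 13
j stops at 6 (3), i stops at 5 (14); swap ⇒ 12 7 4 10 8 3 14 17 13
j stops at 5, i stops at 6; i≥j ⇒ return 5. arr=12 7 4 10 8 3 14 17 13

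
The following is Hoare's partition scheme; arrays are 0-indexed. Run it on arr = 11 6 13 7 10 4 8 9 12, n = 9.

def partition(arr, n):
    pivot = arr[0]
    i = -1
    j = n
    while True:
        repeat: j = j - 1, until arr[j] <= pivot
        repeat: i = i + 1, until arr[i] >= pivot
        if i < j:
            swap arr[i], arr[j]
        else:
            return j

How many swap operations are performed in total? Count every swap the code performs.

pivot = arr[0] = 11; i = -1, j = 9
j→7 (arr[7]=9≤11), i→0 (arr[0]=11≥11); i<j, swap → 9 6 13 7 10 4 8 11 12
j→6 (arr[6]=8≤11), i→2 (arr[2]=13≥11); i<j, swap → 9 6 8 7 10 4 13 11 12
j→5, i→6; i≥j, return j=5. arr = 9 6 8 7 10 4 13 11 12

2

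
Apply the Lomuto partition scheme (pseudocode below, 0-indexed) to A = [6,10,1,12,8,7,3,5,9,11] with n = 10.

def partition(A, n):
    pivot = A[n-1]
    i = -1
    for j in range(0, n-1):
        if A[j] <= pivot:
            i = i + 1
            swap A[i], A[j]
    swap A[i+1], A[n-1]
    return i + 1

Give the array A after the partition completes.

[6,10,1,8,7,3,5,9,11,12]

pivot = A[9] = 11; i = -1
j=0: A[0]=6 ≤ 11 → i=0, swap A[0],A[0] (no change) → [6,10,1,12,8,7,3,5,9,11]
j=1: A[1]=10 ≤ 11 → i=1, swap A[1],A[1] (no change) → [6,10,1,12,8,7,3,5,9,11]
j=2: A[2]=1 ≤ 11 → i=2, swap A[2],A[2] (no change) → [6,10,1,12,8,7,3,5,9,11]
j=3: A[3]=12 > 11 → no swap
j=4: A[4]=8 ≤ 11 → i=3, swap A[3],A[4] → [6,10,1,8,12,7,3,5,9,11]
j=5: A[5]=7 ≤ 11 → i=4, swap A[4],A[5] → [6,10,1,8,7,12,3,5,9,11]
j=6: A[6]=3 ≤ 11 → i=5, swap A[5],A[6] → [6,10,1,8,7,3,12,5,9,11]
j=7: A[7]=5 ≤ 11 → i=6, swap A[6],A[7] → [6,10,1,8,7,3,5,12,9,11]
j=8: A[8]=9 ≤ 11 → i=7, swap A[7],A[8] → [6,10,1,8,7,3,5,9,12,11]
final swap A[8],A[9] → [6,10,1,8,7,3,5,9,11,12]; return 8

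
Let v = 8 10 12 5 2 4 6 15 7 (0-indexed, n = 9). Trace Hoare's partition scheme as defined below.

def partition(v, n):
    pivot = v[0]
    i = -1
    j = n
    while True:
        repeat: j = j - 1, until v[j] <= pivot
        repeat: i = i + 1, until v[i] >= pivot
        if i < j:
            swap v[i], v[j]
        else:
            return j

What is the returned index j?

pivot=8
j stops at 8 (7), i stops at 0 (8); swap ⇒ 7 10 12 5 2 4 6 15 8
j stops at 6 (6), i stops at 1 (10); swap ⇒ 7 6 12 5 2 4 10 15 8
j stops at 5 (4), i stops at 2 (12); swap ⇒ 7 6 4 5 2 12 10 15 8
j stops at 4, i stops at 5; i≥j ⇒ return 4. v=7 6 4 5 2 12 10 15 8

4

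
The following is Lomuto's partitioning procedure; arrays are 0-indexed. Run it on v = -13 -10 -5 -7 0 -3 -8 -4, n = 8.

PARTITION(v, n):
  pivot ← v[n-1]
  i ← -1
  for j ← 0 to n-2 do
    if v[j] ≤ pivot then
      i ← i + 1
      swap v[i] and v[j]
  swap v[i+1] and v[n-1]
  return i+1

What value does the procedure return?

pivot=-4, i=-1
j=0: -13≤-4, i=0, swap(0,0) ⇒ -13 -10 -5 -7 0 -3 -8 -4
j=1: -10≤-4, i=1, swap(1,1) ⇒ -13 -10 -5 -7 0 -3 -8 -4
j=2: -5≤-4, i=2, swap(2,2) ⇒ -13 -10 -5 -7 0 -3 -8 -4
j=3: -7≤-4, i=3, swap(3,3) ⇒ -13 -10 -5 -7 0 -3 -8 -4
j=4: 0>-4, skip
j=5: -3>-4, skip
j=6: -8≤-4, i=4, swap(4,6) ⇒ -13 -10 -5 -7 -8 -3 0 -4
swap(5,7) ⇒ -13 -10 -5 -7 -8 -4 0 -3; return 5

5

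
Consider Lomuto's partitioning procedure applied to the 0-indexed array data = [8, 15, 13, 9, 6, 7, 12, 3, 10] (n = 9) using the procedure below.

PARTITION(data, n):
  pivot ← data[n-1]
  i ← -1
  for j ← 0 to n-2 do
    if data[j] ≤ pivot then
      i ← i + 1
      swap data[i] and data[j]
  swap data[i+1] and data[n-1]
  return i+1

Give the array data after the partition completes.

[8, 9, 6, 7, 3, 10, 12, 13, 15]

pivot=10, i=-1
j=0: 8≤10, i=0, swap(0,0) ⇒ [8, 15, 13, 9, 6, 7, 12, 3, 10]
j=1: 15>10, skip
j=2: 13>10, skip
j=3: 9≤10, i=1, swap(1,3) ⇒ [8, 9, 13, 15, 6, 7, 12, 3, 10]
j=4: 6≤10, i=2, swap(2,4) ⇒ [8, 9, 6, 15, 13, 7, 12, 3, 10]
j=5: 7≤10, i=3, swap(3,5) ⇒ [8, 9, 6, 7, 13, 15, 12, 3, 10]
j=6: 12>10, skip
j=7: 3≤10, i=4, swap(4,7) ⇒ [8, 9, 6, 7, 3, 15, 12, 13, 10]
swap(5,8) ⇒ [8, 9, 6, 7, 3, 10, 12, 13, 15]; return 5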